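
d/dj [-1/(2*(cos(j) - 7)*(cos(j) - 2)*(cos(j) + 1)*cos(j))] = (-2*cos(j)^3 + 12*cos(j)^2 - 5*cos(j) - 7)*sin(j)/((cos(j) - 7)^2*(cos(j) - 2)^2*(cos(j) + 1)^2*cos(j)^2)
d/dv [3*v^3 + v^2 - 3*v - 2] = 9*v^2 + 2*v - 3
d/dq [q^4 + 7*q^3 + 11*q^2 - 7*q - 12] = 4*q^3 + 21*q^2 + 22*q - 7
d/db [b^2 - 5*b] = 2*b - 5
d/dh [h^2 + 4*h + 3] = 2*h + 4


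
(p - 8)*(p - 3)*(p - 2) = p^3 - 13*p^2 + 46*p - 48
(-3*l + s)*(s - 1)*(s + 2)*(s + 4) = -3*l*s^3 - 15*l*s^2 - 6*l*s + 24*l + s^4 + 5*s^3 + 2*s^2 - 8*s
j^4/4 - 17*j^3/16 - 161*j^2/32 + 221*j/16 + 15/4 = (j/4 + 1)*(j - 6)*(j - 5/2)*(j + 1/4)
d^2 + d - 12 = (d - 3)*(d + 4)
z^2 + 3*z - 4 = (z - 1)*(z + 4)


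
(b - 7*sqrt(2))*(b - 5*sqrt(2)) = b^2 - 12*sqrt(2)*b + 70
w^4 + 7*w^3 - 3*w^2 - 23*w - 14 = (w - 2)*(w + 1)^2*(w + 7)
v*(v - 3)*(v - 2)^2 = v^4 - 7*v^3 + 16*v^2 - 12*v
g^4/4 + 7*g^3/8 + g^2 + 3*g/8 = g*(g/2 + 1/2)^2*(g + 3/2)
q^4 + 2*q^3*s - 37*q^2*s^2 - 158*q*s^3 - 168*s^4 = (q - 7*s)*(q + 2*s)*(q + 3*s)*(q + 4*s)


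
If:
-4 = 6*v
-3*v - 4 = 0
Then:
No Solution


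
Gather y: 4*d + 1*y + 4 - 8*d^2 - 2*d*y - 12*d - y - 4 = -8*d^2 - 2*d*y - 8*d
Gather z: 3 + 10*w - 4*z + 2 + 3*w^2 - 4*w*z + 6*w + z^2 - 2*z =3*w^2 + 16*w + z^2 + z*(-4*w - 6) + 5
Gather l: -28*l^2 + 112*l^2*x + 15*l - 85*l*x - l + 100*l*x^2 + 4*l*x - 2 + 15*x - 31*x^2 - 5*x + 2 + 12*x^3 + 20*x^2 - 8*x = l^2*(112*x - 28) + l*(100*x^2 - 81*x + 14) + 12*x^3 - 11*x^2 + 2*x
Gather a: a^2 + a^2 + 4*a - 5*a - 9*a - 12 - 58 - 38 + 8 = 2*a^2 - 10*a - 100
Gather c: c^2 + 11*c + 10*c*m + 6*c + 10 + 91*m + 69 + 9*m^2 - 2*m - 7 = c^2 + c*(10*m + 17) + 9*m^2 + 89*m + 72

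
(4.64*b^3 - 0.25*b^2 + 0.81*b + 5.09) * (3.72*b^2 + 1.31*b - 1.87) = 17.2608*b^5 + 5.1484*b^4 - 5.9911*b^3 + 20.4634*b^2 + 5.1532*b - 9.5183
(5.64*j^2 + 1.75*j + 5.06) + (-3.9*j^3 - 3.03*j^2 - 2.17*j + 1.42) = -3.9*j^3 + 2.61*j^2 - 0.42*j + 6.48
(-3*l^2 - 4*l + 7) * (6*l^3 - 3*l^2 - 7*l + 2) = -18*l^5 - 15*l^4 + 75*l^3 + l^2 - 57*l + 14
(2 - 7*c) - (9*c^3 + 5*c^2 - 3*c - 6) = -9*c^3 - 5*c^2 - 4*c + 8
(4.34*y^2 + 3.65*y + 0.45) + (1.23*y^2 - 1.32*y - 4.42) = 5.57*y^2 + 2.33*y - 3.97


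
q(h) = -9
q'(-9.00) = 0.00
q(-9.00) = -9.00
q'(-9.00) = 0.00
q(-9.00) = -9.00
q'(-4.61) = 0.00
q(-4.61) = -9.00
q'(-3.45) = 0.00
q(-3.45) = -9.00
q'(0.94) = 0.00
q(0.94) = -9.00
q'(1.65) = 0.00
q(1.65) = -9.00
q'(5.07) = 0.00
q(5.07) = -9.00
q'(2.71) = 0.00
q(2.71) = -9.00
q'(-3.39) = 0.00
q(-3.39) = -9.00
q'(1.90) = 0.00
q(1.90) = -9.00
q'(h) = 0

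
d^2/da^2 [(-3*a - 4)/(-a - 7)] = -34/(a + 7)^3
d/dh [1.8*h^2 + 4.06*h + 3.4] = 3.6*h + 4.06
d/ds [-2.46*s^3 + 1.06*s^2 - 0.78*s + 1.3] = -7.38*s^2 + 2.12*s - 0.78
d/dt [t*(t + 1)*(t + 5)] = 3*t^2 + 12*t + 5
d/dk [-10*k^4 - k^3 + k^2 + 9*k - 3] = -40*k^3 - 3*k^2 + 2*k + 9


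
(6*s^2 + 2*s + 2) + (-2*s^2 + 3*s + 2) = 4*s^2 + 5*s + 4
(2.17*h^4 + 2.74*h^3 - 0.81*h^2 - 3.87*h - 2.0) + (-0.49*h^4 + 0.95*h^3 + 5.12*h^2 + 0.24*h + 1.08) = 1.68*h^4 + 3.69*h^3 + 4.31*h^2 - 3.63*h - 0.92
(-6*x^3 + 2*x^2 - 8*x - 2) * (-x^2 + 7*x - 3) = 6*x^5 - 44*x^4 + 40*x^3 - 60*x^2 + 10*x + 6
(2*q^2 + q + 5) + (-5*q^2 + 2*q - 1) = -3*q^2 + 3*q + 4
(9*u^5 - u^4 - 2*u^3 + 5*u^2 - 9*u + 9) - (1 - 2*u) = 9*u^5 - u^4 - 2*u^3 + 5*u^2 - 7*u + 8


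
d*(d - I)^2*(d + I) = d^4 - I*d^3 + d^2 - I*d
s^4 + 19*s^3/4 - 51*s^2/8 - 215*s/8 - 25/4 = (s - 5/2)*(s + 1/4)*(s + 2)*(s + 5)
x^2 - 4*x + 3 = (x - 3)*(x - 1)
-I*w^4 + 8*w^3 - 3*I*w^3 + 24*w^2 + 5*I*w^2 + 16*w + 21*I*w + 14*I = (w + 2)*(w + I)*(w + 7*I)*(-I*w - I)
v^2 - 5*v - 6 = (v - 6)*(v + 1)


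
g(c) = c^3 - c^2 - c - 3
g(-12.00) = -1863.00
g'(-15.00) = 704.00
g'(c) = 3*c^2 - 2*c - 1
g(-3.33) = -47.68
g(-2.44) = -21.04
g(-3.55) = -56.79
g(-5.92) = -239.60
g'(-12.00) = 455.00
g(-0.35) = -2.82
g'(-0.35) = 0.07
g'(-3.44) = 41.38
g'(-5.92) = 115.98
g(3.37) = 20.55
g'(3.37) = 26.33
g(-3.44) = -52.10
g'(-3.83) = 50.67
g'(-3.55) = 43.91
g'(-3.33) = 38.93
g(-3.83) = -70.02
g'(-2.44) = 21.74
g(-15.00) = -3588.00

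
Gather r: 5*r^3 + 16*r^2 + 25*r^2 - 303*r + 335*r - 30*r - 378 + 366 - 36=5*r^3 + 41*r^2 + 2*r - 48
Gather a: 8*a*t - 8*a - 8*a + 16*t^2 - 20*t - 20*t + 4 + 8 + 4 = a*(8*t - 16) + 16*t^2 - 40*t + 16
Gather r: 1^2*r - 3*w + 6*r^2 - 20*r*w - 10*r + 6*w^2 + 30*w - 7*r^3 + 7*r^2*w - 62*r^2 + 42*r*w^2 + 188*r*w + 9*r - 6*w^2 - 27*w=-7*r^3 + r^2*(7*w - 56) + r*(42*w^2 + 168*w)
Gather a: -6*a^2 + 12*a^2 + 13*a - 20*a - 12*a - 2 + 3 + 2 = 6*a^2 - 19*a + 3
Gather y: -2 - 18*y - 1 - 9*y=-27*y - 3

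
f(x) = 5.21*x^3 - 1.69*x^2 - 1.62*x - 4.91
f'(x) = 15.63*x^2 - 3.38*x - 1.62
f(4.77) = 514.36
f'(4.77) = 337.89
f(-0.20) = -4.70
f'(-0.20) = -0.32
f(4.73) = 500.96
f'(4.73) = 332.08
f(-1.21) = -14.65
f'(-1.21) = 25.35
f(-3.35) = -214.32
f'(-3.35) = 185.11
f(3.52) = 195.68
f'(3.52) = 180.14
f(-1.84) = -40.11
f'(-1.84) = 57.52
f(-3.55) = -253.55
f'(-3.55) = 207.36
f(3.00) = 115.69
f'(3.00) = 128.91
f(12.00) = 8735.17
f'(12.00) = 2208.54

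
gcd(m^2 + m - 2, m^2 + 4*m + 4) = m + 2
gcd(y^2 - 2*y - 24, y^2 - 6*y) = y - 6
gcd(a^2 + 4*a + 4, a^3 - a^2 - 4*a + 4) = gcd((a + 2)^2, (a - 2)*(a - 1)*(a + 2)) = a + 2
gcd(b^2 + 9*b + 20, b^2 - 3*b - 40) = b + 5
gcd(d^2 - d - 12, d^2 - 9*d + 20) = d - 4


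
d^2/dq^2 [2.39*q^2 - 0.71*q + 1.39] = 4.78000000000000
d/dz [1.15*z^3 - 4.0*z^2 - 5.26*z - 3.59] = 3.45*z^2 - 8.0*z - 5.26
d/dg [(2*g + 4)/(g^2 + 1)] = 2*(g^2 - 2*g*(g + 2) + 1)/(g^2 + 1)^2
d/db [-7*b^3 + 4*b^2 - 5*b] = -21*b^2 + 8*b - 5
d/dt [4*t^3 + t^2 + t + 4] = 12*t^2 + 2*t + 1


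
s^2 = s^2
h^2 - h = h*(h - 1)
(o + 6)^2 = o^2 + 12*o + 36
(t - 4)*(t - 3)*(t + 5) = t^3 - 2*t^2 - 23*t + 60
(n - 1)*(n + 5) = n^2 + 4*n - 5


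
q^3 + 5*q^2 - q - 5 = (q - 1)*(q + 1)*(q + 5)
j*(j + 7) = j^2 + 7*j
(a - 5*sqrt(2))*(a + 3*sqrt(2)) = a^2 - 2*sqrt(2)*a - 30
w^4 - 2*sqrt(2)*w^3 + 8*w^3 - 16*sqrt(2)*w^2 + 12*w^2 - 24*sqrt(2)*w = w*(w + 2)*(w + 6)*(w - 2*sqrt(2))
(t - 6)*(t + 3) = t^2 - 3*t - 18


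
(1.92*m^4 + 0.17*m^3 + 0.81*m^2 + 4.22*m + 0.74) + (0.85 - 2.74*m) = 1.92*m^4 + 0.17*m^3 + 0.81*m^2 + 1.48*m + 1.59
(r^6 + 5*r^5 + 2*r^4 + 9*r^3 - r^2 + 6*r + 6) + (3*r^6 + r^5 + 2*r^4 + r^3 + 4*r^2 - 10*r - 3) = 4*r^6 + 6*r^5 + 4*r^4 + 10*r^3 + 3*r^2 - 4*r + 3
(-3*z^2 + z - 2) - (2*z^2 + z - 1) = -5*z^2 - 1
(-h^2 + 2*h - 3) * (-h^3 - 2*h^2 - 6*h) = h^5 + 5*h^3 - 6*h^2 + 18*h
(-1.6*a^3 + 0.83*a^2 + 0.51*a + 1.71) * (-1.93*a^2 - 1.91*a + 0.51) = 3.088*a^5 + 1.4541*a^4 - 3.3856*a^3 - 3.8511*a^2 - 3.006*a + 0.8721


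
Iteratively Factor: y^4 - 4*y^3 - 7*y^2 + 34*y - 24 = (y - 1)*(y^3 - 3*y^2 - 10*y + 24) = (y - 4)*(y - 1)*(y^2 + y - 6) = (y - 4)*(y - 1)*(y + 3)*(y - 2)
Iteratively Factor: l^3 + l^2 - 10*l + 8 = (l + 4)*(l^2 - 3*l + 2) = (l - 2)*(l + 4)*(l - 1)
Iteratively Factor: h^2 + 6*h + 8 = (h + 2)*(h + 4)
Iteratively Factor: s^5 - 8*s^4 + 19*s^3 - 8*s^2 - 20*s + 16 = (s - 2)*(s^4 - 6*s^3 + 7*s^2 + 6*s - 8) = (s - 2)*(s - 1)*(s^3 - 5*s^2 + 2*s + 8) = (s - 4)*(s - 2)*(s - 1)*(s^2 - s - 2) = (s - 4)*(s - 2)^2*(s - 1)*(s + 1)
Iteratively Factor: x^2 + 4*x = (x + 4)*(x)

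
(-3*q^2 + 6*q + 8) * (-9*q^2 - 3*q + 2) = 27*q^4 - 45*q^3 - 96*q^2 - 12*q + 16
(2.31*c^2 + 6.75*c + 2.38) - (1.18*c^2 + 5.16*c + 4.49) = 1.13*c^2 + 1.59*c - 2.11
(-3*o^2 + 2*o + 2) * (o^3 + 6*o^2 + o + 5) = -3*o^5 - 16*o^4 + 11*o^3 - o^2 + 12*o + 10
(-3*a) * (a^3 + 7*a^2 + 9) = -3*a^4 - 21*a^3 - 27*a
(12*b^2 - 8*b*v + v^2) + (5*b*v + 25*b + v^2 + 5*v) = 12*b^2 - 3*b*v + 25*b + 2*v^2 + 5*v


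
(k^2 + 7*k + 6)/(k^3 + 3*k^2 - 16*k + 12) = (k + 1)/(k^2 - 3*k + 2)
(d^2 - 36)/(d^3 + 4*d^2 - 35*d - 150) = (d + 6)/(d^2 + 10*d + 25)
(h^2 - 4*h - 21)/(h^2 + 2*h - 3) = (h - 7)/(h - 1)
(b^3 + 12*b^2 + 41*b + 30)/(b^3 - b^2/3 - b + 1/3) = 3*(b^2 + 11*b + 30)/(3*b^2 - 4*b + 1)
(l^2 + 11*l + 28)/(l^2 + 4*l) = (l + 7)/l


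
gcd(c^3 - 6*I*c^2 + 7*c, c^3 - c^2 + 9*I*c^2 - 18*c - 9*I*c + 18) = 1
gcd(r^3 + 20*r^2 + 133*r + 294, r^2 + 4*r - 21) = r + 7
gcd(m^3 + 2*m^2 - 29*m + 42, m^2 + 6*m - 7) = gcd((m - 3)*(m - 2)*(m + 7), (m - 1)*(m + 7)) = m + 7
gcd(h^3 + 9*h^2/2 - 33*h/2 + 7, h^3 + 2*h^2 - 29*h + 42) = h^2 + 5*h - 14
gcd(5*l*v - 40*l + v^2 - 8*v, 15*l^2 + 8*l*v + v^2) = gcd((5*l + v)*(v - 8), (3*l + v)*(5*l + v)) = 5*l + v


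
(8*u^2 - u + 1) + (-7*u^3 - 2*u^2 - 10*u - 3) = -7*u^3 + 6*u^2 - 11*u - 2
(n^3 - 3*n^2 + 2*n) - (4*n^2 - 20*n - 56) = n^3 - 7*n^2 + 22*n + 56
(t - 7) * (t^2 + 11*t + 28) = t^3 + 4*t^2 - 49*t - 196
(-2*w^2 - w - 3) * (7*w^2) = -14*w^4 - 7*w^3 - 21*w^2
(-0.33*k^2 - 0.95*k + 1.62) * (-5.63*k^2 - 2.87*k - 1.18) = 1.8579*k^4 + 6.2956*k^3 - 6.0047*k^2 - 3.5284*k - 1.9116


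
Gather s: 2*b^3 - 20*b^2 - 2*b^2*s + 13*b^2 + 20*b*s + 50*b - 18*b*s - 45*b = 2*b^3 - 7*b^2 + 5*b + s*(-2*b^2 + 2*b)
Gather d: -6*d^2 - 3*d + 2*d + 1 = -6*d^2 - d + 1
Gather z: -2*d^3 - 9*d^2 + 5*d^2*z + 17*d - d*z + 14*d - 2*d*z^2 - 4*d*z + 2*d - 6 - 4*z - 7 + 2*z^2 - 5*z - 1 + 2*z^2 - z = -2*d^3 - 9*d^2 + 33*d + z^2*(4 - 2*d) + z*(5*d^2 - 5*d - 10) - 14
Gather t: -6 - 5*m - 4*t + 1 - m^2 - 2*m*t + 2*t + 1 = -m^2 - 5*m + t*(-2*m - 2) - 4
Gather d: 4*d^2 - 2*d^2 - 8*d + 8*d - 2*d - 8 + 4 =2*d^2 - 2*d - 4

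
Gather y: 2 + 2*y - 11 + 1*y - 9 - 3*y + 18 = 0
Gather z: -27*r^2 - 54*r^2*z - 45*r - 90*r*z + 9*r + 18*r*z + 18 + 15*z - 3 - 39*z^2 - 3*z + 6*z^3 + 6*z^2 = -27*r^2 - 36*r + 6*z^3 - 33*z^2 + z*(-54*r^2 - 72*r + 12) + 15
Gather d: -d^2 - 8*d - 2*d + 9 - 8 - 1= -d^2 - 10*d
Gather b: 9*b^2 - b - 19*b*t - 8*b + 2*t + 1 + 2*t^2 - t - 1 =9*b^2 + b*(-19*t - 9) + 2*t^2 + t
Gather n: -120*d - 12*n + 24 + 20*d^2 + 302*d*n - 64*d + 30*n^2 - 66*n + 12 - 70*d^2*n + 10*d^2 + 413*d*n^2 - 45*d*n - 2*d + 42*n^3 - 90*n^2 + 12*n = 30*d^2 - 186*d + 42*n^3 + n^2*(413*d - 60) + n*(-70*d^2 + 257*d - 66) + 36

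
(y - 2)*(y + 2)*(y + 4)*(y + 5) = y^4 + 9*y^3 + 16*y^2 - 36*y - 80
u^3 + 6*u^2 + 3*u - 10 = (u - 1)*(u + 2)*(u + 5)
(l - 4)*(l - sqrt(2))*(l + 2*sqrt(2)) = l^3 - 4*l^2 + sqrt(2)*l^2 - 4*sqrt(2)*l - 4*l + 16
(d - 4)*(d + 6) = d^2 + 2*d - 24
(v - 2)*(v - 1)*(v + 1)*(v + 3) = v^4 + v^3 - 7*v^2 - v + 6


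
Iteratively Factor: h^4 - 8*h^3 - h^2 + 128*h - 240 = (h - 4)*(h^3 - 4*h^2 - 17*h + 60) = (h - 5)*(h - 4)*(h^2 + h - 12) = (h - 5)*(h - 4)*(h + 4)*(h - 3)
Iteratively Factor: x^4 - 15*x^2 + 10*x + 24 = (x - 2)*(x^3 + 2*x^2 - 11*x - 12) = (x - 2)*(x + 4)*(x^2 - 2*x - 3) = (x - 2)*(x + 1)*(x + 4)*(x - 3)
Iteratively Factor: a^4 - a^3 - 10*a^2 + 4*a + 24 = (a + 2)*(a^3 - 3*a^2 - 4*a + 12) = (a - 3)*(a + 2)*(a^2 - 4) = (a - 3)*(a - 2)*(a + 2)*(a + 2)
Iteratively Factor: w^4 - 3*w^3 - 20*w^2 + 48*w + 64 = (w - 4)*(w^3 + w^2 - 16*w - 16) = (w - 4)*(w + 1)*(w^2 - 16) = (w - 4)^2*(w + 1)*(w + 4)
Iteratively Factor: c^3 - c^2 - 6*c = (c - 3)*(c^2 + 2*c) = (c - 3)*(c + 2)*(c)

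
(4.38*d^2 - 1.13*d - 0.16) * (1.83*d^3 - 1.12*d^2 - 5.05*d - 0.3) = 8.0154*d^5 - 6.9735*d^4 - 21.1462*d^3 + 4.5717*d^2 + 1.147*d + 0.048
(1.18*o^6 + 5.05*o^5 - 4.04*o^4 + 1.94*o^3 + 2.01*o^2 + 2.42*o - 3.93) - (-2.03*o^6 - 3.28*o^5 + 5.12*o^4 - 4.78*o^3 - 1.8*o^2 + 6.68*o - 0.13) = 3.21*o^6 + 8.33*o^5 - 9.16*o^4 + 6.72*o^3 + 3.81*o^2 - 4.26*o - 3.8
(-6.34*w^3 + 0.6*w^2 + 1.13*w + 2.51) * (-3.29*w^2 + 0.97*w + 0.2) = 20.8586*w^5 - 8.1238*w^4 - 4.4037*w^3 - 7.0418*w^2 + 2.6607*w + 0.502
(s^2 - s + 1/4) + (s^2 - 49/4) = 2*s^2 - s - 12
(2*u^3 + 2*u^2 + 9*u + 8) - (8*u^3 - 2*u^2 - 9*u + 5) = -6*u^3 + 4*u^2 + 18*u + 3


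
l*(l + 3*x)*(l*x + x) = l^3*x + 3*l^2*x^2 + l^2*x + 3*l*x^2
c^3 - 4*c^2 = c^2*(c - 4)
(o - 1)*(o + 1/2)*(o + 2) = o^3 + 3*o^2/2 - 3*o/2 - 1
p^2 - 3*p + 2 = (p - 2)*(p - 1)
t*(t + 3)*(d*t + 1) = d*t^3 + 3*d*t^2 + t^2 + 3*t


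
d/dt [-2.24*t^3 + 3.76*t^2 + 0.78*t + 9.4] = -6.72*t^2 + 7.52*t + 0.78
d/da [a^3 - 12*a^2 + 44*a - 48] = 3*a^2 - 24*a + 44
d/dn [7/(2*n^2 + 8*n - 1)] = 28*(-n - 2)/(2*n^2 + 8*n - 1)^2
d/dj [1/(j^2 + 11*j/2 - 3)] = 2*(-4*j - 11)/(2*j^2 + 11*j - 6)^2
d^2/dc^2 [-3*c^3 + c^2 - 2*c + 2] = 2 - 18*c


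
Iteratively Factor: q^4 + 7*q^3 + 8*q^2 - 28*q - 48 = (q + 4)*(q^3 + 3*q^2 - 4*q - 12) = (q - 2)*(q + 4)*(q^2 + 5*q + 6) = (q - 2)*(q + 2)*(q + 4)*(q + 3)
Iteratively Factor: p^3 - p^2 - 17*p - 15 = (p + 1)*(p^2 - 2*p - 15) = (p + 1)*(p + 3)*(p - 5)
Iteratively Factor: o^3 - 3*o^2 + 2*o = (o)*(o^2 - 3*o + 2) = o*(o - 2)*(o - 1)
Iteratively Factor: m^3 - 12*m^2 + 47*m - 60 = (m - 5)*(m^2 - 7*m + 12) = (m - 5)*(m - 3)*(m - 4)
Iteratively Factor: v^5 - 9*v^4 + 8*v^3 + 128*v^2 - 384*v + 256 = (v + 4)*(v^4 - 13*v^3 + 60*v^2 - 112*v + 64) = (v - 4)*(v + 4)*(v^3 - 9*v^2 + 24*v - 16) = (v - 4)*(v - 1)*(v + 4)*(v^2 - 8*v + 16) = (v - 4)^2*(v - 1)*(v + 4)*(v - 4)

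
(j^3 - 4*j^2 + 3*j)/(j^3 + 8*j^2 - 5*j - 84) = j*(j - 1)/(j^2 + 11*j + 28)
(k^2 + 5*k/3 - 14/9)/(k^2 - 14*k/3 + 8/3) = (k + 7/3)/(k - 4)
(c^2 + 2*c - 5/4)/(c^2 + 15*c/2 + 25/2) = (c - 1/2)/(c + 5)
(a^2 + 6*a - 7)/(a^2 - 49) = (a - 1)/(a - 7)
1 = 1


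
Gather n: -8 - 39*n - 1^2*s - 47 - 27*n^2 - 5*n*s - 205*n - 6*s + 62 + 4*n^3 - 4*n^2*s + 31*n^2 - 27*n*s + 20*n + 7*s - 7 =4*n^3 + n^2*(4 - 4*s) + n*(-32*s - 224)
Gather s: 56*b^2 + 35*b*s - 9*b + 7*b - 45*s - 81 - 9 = 56*b^2 - 2*b + s*(35*b - 45) - 90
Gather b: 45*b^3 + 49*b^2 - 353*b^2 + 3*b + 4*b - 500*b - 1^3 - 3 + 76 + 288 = 45*b^3 - 304*b^2 - 493*b + 360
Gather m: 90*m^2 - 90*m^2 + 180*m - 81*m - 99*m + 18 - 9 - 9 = 0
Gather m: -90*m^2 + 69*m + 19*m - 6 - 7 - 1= -90*m^2 + 88*m - 14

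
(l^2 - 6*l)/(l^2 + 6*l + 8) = l*(l - 6)/(l^2 + 6*l + 8)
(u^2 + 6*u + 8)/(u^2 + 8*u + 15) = (u^2 + 6*u + 8)/(u^2 + 8*u + 15)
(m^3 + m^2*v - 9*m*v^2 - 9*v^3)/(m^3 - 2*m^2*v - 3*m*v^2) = (m + 3*v)/m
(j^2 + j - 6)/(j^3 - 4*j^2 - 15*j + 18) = (j - 2)/(j^2 - 7*j + 6)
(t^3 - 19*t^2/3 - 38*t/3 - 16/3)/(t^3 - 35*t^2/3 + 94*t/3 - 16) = (3*t^2 + 5*t + 2)/(3*t^2 - 11*t + 6)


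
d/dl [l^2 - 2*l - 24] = 2*l - 2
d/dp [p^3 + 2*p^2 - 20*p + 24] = 3*p^2 + 4*p - 20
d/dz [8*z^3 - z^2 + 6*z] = 24*z^2 - 2*z + 6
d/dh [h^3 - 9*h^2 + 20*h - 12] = 3*h^2 - 18*h + 20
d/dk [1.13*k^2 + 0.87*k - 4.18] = 2.26*k + 0.87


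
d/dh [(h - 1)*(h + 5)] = 2*h + 4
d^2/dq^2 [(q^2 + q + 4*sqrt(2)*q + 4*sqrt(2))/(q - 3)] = 8*(3 + 4*sqrt(2))/(q^3 - 9*q^2 + 27*q - 27)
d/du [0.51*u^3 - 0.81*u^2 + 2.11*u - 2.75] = 1.53*u^2 - 1.62*u + 2.11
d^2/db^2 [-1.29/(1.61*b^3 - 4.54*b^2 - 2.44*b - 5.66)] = ((12.4614*b - 11.7132)*(-1.61*b^3 + 4.54*b^2 + 2.44*b + 5.66) + 1.29*(-9.66*b^2 + 18.16*b + 4.88)*(-4.83*b^2 + 9.08*b + 2.44))/(-1.61*b^3 + 4.54*b^2 + 2.44*b + 5.66)^3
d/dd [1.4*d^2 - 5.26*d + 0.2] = 2.8*d - 5.26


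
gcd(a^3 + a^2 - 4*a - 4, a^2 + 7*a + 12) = 1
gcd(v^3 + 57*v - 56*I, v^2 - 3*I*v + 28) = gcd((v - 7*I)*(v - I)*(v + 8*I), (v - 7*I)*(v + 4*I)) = v - 7*I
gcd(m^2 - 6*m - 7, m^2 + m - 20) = 1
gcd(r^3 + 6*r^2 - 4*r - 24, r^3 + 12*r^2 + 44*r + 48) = r^2 + 8*r + 12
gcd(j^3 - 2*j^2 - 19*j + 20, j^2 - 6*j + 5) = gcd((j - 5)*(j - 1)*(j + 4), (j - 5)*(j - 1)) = j^2 - 6*j + 5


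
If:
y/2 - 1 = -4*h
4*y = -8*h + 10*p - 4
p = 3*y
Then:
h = 2/9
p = 2/3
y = 2/9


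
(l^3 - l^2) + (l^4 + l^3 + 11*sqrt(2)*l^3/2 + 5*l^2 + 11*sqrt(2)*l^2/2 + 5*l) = l^4 + 2*l^3 + 11*sqrt(2)*l^3/2 + 4*l^2 + 11*sqrt(2)*l^2/2 + 5*l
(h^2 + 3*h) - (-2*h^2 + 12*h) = 3*h^2 - 9*h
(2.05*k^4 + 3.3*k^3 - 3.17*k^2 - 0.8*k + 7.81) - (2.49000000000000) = 2.05*k^4 + 3.3*k^3 - 3.17*k^2 - 0.8*k + 5.32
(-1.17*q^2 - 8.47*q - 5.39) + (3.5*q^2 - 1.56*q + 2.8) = 2.33*q^2 - 10.03*q - 2.59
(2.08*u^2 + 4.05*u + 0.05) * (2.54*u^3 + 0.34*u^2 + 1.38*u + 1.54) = 5.2832*u^5 + 10.9942*u^4 + 4.3744*u^3 + 8.8092*u^2 + 6.306*u + 0.077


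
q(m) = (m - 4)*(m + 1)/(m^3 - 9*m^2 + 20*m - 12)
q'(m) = (m - 4)*(m + 1)*(-3*m^2 + 18*m - 20)/(m^3 - 9*m^2 + 20*m - 12)^2 + (m - 4)/(m^3 - 9*m^2 + 20*m - 12) + (m + 1)/(m^3 - 9*m^2 + 20*m - 12) = (-m^4 + 6*m^3 + 5*m^2 - 96*m + 116)/(m^6 - 18*m^5 + 121*m^4 - 384*m^3 + 616*m^2 - 480*m + 144)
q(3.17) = 0.48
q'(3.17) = -0.93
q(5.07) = -0.56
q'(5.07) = -0.90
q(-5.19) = -0.08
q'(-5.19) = -0.00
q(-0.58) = 0.07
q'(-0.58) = 0.24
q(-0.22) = 0.20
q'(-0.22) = 0.48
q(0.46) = 1.12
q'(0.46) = 3.46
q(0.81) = 4.92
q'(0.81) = 32.16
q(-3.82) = -0.08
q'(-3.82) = 0.00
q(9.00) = 0.30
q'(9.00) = -0.09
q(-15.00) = -0.05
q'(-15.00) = 0.00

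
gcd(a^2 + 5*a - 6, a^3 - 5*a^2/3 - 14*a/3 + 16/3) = a - 1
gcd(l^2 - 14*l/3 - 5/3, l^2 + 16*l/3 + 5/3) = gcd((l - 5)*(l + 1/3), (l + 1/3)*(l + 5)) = l + 1/3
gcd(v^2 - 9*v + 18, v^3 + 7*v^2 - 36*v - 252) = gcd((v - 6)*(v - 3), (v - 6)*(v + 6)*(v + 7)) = v - 6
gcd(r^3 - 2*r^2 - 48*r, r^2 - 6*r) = r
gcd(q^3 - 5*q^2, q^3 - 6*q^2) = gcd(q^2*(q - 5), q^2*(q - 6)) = q^2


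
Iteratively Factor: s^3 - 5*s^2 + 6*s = (s - 2)*(s^2 - 3*s) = (s - 3)*(s - 2)*(s)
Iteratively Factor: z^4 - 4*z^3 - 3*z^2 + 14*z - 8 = (z - 1)*(z^3 - 3*z^2 - 6*z + 8) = (z - 1)*(z + 2)*(z^2 - 5*z + 4) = (z - 4)*(z - 1)*(z + 2)*(z - 1)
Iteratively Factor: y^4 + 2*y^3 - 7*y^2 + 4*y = (y + 4)*(y^3 - 2*y^2 + y) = y*(y + 4)*(y^2 - 2*y + 1) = y*(y - 1)*(y + 4)*(y - 1)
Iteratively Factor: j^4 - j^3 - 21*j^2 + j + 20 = (j - 1)*(j^3 - 21*j - 20) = (j - 1)*(j + 4)*(j^2 - 4*j - 5) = (j - 1)*(j + 1)*(j + 4)*(j - 5)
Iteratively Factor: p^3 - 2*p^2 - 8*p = (p)*(p^2 - 2*p - 8) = p*(p + 2)*(p - 4)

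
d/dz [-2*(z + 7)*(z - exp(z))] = -2*z + 2*(z + 7)*(exp(z) - 1) + 2*exp(z)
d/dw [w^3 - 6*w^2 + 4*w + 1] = 3*w^2 - 12*w + 4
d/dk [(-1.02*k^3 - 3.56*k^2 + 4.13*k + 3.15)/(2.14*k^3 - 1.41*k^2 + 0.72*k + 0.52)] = (-8.88178419700125e-16*k^5 + 9.0566*k^4 - 19.1452*k^3 - 18.5541*k^2 + 5.1806*k - 0.1204)/(4.5796*k^6 - 6.0348*k^5 + 5.0697*k^4 + 0.1952*k^3 - 0.948*k^2 + 0.7488*k + 0.2704)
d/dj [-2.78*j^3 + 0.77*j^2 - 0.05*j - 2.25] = -8.34*j^2 + 1.54*j - 0.05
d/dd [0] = 0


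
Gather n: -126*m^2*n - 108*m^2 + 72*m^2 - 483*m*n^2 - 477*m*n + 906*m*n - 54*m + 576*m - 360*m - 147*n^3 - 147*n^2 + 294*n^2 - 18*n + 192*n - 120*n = -36*m^2 + 162*m - 147*n^3 + n^2*(147 - 483*m) + n*(-126*m^2 + 429*m + 54)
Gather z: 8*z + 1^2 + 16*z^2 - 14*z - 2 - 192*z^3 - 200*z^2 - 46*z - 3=-192*z^3 - 184*z^2 - 52*z - 4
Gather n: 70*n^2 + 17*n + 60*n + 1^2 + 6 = 70*n^2 + 77*n + 7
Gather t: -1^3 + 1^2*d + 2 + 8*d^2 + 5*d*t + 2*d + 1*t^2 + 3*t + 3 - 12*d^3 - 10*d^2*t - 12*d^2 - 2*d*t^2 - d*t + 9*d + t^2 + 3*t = -12*d^3 - 4*d^2 + 12*d + t^2*(2 - 2*d) + t*(-10*d^2 + 4*d + 6) + 4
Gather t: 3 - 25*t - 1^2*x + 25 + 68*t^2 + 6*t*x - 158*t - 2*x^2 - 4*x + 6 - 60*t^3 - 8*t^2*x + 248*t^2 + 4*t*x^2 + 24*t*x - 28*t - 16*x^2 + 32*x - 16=-60*t^3 + t^2*(316 - 8*x) + t*(4*x^2 + 30*x - 211) - 18*x^2 + 27*x + 18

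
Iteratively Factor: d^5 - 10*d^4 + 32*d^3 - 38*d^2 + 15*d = (d - 1)*(d^4 - 9*d^3 + 23*d^2 - 15*d) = (d - 5)*(d - 1)*(d^3 - 4*d^2 + 3*d) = (d - 5)*(d - 3)*(d - 1)*(d^2 - d) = d*(d - 5)*(d - 3)*(d - 1)*(d - 1)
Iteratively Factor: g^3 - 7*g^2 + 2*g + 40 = (g - 4)*(g^2 - 3*g - 10) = (g - 4)*(g + 2)*(g - 5)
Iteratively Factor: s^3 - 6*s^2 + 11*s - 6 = (s - 3)*(s^2 - 3*s + 2) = (s - 3)*(s - 1)*(s - 2)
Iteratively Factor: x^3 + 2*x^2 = (x)*(x^2 + 2*x) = x*(x + 2)*(x)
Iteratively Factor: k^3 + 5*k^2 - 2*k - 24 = (k + 4)*(k^2 + k - 6) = (k - 2)*(k + 4)*(k + 3)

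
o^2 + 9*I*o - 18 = (o + 3*I)*(o + 6*I)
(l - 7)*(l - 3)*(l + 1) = l^3 - 9*l^2 + 11*l + 21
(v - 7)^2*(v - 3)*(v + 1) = v^4 - 16*v^3 + 74*v^2 - 56*v - 147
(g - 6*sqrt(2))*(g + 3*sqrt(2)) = g^2 - 3*sqrt(2)*g - 36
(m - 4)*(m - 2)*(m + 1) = m^3 - 5*m^2 + 2*m + 8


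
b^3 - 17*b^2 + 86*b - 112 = (b - 8)*(b - 7)*(b - 2)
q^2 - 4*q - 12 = (q - 6)*(q + 2)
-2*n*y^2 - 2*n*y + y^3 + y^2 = y*(-2*n + y)*(y + 1)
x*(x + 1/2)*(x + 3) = x^3 + 7*x^2/2 + 3*x/2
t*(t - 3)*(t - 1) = t^3 - 4*t^2 + 3*t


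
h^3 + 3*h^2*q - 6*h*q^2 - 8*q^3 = (h - 2*q)*(h + q)*(h + 4*q)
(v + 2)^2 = v^2 + 4*v + 4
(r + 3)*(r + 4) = r^2 + 7*r + 12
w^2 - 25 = (w - 5)*(w + 5)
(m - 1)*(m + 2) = m^2 + m - 2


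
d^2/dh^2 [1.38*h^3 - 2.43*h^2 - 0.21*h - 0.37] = 8.28*h - 4.86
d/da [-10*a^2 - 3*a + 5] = -20*a - 3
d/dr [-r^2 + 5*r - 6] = 5 - 2*r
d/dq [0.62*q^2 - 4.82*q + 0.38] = 1.24*q - 4.82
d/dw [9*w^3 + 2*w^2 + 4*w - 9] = 27*w^2 + 4*w + 4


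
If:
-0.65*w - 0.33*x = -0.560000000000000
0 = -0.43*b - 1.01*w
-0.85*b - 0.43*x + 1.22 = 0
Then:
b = 0.41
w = -0.17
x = 2.04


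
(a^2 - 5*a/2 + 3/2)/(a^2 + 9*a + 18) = (2*a^2 - 5*a + 3)/(2*(a^2 + 9*a + 18))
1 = 1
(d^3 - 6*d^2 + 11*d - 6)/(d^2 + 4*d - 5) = (d^2 - 5*d + 6)/(d + 5)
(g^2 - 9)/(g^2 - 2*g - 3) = (g + 3)/(g + 1)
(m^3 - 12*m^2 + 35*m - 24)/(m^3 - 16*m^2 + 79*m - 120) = (m - 1)/(m - 5)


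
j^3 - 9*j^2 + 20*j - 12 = (j - 6)*(j - 2)*(j - 1)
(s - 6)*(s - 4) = s^2 - 10*s + 24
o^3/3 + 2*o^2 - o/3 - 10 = (o/3 + 1)*(o - 2)*(o + 5)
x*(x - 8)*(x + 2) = x^3 - 6*x^2 - 16*x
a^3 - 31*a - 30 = (a - 6)*(a + 1)*(a + 5)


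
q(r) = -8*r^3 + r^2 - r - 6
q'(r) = -24*r^2 + 2*r - 1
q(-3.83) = 461.95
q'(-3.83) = -360.71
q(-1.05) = 5.41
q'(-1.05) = -29.56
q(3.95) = -487.39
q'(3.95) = -367.56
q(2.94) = -203.59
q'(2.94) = -202.57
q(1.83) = -53.51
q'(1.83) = -77.71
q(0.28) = -6.38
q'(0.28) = -2.32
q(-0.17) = -5.76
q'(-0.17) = -2.03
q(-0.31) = -5.36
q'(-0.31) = -3.93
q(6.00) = -1704.00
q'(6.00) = -853.00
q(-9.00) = 5916.00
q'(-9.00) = -1963.00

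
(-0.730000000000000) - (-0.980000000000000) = 0.250000000000000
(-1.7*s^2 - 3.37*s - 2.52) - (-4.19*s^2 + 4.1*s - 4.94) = 2.49*s^2 - 7.47*s + 2.42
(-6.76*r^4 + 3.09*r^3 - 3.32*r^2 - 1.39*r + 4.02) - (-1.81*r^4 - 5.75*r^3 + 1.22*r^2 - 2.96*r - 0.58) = -4.95*r^4 + 8.84*r^3 - 4.54*r^2 + 1.57*r + 4.6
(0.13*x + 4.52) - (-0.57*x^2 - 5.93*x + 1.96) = 0.57*x^2 + 6.06*x + 2.56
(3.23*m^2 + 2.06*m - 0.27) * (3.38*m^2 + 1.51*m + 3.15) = 10.9174*m^4 + 11.8401*m^3 + 12.3725*m^2 + 6.0813*m - 0.8505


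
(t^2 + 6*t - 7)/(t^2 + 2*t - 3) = (t + 7)/(t + 3)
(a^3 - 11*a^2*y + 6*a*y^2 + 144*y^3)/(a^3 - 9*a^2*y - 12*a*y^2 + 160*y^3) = (-a^2 + 3*a*y + 18*y^2)/(-a^2 + a*y + 20*y^2)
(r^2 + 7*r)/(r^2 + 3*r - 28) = r/(r - 4)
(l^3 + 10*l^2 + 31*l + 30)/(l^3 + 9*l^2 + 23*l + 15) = (l + 2)/(l + 1)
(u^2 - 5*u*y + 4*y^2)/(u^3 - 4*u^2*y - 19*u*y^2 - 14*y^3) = (-u^2 + 5*u*y - 4*y^2)/(-u^3 + 4*u^2*y + 19*u*y^2 + 14*y^3)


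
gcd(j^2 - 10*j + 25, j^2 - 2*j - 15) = j - 5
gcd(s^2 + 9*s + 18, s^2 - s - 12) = s + 3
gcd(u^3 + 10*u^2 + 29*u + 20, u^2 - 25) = u + 5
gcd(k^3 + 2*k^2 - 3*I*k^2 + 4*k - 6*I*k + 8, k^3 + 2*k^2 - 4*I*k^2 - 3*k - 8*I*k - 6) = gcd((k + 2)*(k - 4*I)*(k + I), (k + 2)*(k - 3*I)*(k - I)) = k + 2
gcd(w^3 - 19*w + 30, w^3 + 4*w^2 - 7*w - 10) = w^2 + 3*w - 10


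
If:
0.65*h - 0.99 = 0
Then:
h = 1.52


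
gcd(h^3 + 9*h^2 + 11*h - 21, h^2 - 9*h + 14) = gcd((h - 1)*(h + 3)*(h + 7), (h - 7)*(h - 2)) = 1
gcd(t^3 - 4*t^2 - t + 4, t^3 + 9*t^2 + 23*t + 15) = t + 1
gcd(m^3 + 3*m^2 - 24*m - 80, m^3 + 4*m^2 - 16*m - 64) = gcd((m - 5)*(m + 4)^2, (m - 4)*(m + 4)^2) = m^2 + 8*m + 16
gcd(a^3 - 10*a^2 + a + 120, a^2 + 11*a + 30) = 1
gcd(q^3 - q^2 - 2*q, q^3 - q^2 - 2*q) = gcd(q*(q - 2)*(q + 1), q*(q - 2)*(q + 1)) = q^3 - q^2 - 2*q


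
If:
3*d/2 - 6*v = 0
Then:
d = 4*v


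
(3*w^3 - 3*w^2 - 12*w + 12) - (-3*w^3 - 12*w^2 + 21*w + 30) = 6*w^3 + 9*w^2 - 33*w - 18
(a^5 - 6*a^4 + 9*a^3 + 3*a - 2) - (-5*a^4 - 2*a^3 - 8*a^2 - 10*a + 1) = a^5 - a^4 + 11*a^3 + 8*a^2 + 13*a - 3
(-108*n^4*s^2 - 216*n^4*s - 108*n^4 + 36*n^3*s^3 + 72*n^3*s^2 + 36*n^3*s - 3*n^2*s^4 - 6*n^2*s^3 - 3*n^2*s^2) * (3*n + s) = -324*n^5*s^2 - 648*n^5*s - 324*n^5 + 27*n^3*s^4 + 54*n^3*s^3 + 27*n^3*s^2 - 3*n^2*s^5 - 6*n^2*s^4 - 3*n^2*s^3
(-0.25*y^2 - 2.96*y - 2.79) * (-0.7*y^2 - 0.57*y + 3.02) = 0.175*y^4 + 2.2145*y^3 + 2.8852*y^2 - 7.3489*y - 8.4258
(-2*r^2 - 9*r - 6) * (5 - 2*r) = 4*r^3 + 8*r^2 - 33*r - 30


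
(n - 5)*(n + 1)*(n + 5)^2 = n^4 + 6*n^3 - 20*n^2 - 150*n - 125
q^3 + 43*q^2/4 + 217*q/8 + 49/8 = (q + 1/4)*(q + 7/2)*(q + 7)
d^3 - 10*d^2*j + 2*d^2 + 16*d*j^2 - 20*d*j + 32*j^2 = (d + 2)*(d - 8*j)*(d - 2*j)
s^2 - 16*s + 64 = (s - 8)^2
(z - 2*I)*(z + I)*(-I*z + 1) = -I*z^3 - 3*I*z + 2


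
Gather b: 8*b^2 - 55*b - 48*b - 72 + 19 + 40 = 8*b^2 - 103*b - 13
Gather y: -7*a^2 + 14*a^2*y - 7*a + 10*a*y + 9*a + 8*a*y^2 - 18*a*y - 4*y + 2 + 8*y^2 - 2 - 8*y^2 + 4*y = -7*a^2 + 8*a*y^2 + 2*a + y*(14*a^2 - 8*a)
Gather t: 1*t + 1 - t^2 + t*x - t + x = -t^2 + t*x + x + 1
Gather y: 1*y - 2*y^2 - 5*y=-2*y^2 - 4*y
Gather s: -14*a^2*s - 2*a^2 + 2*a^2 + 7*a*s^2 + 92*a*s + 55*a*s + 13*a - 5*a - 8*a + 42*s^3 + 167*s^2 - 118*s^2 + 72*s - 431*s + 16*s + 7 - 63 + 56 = 42*s^3 + s^2*(7*a + 49) + s*(-14*a^2 + 147*a - 343)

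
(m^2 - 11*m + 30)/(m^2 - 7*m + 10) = (m - 6)/(m - 2)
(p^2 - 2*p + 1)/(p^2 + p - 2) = (p - 1)/(p + 2)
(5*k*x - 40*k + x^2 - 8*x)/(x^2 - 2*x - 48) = (5*k + x)/(x + 6)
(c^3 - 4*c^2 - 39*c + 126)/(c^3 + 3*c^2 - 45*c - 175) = (c^2 + 3*c - 18)/(c^2 + 10*c + 25)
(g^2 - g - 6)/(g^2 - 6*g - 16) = (g - 3)/(g - 8)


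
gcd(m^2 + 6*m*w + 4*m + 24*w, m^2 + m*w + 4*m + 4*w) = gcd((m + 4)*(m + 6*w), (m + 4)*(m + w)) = m + 4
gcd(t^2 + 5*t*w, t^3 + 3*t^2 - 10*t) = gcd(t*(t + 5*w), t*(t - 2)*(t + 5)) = t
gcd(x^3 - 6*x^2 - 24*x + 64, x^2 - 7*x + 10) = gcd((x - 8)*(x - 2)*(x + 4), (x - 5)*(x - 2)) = x - 2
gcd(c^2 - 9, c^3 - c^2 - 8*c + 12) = c + 3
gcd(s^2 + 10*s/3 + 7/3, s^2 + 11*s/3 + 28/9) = s + 7/3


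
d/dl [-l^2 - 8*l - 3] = -2*l - 8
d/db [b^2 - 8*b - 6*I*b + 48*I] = 2*b - 8 - 6*I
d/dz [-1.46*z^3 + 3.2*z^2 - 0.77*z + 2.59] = -4.38*z^2 + 6.4*z - 0.77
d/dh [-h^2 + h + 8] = 1 - 2*h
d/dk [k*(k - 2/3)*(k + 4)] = 3*k^2 + 20*k/3 - 8/3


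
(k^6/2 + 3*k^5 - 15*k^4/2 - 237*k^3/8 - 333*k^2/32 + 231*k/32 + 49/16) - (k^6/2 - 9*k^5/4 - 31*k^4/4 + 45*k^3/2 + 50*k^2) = 21*k^5/4 + k^4/4 - 417*k^3/8 - 1933*k^2/32 + 231*k/32 + 49/16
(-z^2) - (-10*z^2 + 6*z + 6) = 9*z^2 - 6*z - 6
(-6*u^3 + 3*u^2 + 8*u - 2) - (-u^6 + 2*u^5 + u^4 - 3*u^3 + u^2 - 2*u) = u^6 - 2*u^5 - u^4 - 3*u^3 + 2*u^2 + 10*u - 2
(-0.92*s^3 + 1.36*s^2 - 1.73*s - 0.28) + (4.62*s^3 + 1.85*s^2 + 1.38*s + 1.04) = 3.7*s^3 + 3.21*s^2 - 0.35*s + 0.76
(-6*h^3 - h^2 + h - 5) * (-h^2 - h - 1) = 6*h^5 + 7*h^4 + 6*h^3 + 5*h^2 + 4*h + 5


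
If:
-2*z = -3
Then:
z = 3/2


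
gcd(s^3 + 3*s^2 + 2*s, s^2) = s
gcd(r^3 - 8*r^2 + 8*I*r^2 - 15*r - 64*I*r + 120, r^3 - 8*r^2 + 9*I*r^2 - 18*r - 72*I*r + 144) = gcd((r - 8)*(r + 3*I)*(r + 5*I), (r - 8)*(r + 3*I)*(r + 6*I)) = r^2 + r*(-8 + 3*I) - 24*I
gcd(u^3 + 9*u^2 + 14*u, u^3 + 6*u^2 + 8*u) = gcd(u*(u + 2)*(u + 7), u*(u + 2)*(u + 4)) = u^2 + 2*u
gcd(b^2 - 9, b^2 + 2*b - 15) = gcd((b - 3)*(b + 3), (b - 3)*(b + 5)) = b - 3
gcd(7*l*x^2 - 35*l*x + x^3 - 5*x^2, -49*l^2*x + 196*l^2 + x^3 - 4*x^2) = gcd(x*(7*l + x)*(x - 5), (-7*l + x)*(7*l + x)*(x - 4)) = 7*l + x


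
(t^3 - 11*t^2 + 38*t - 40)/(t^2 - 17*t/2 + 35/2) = 2*(t^2 - 6*t + 8)/(2*t - 7)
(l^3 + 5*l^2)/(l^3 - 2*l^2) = (l + 5)/(l - 2)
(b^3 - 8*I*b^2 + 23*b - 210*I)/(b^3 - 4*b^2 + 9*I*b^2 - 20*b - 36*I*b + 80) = (b^2 - 13*I*b - 42)/(b^2 + 4*b*(-1 + I) - 16*I)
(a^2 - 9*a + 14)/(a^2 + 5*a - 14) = (a - 7)/(a + 7)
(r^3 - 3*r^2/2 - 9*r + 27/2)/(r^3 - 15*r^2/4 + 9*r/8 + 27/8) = 4*(r + 3)/(4*r + 3)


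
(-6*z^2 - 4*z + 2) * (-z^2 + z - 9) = 6*z^4 - 2*z^3 + 48*z^2 + 38*z - 18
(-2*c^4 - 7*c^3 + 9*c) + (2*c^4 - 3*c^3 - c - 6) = -10*c^3 + 8*c - 6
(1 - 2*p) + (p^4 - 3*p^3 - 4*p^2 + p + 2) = p^4 - 3*p^3 - 4*p^2 - p + 3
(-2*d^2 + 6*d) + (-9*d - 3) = -2*d^2 - 3*d - 3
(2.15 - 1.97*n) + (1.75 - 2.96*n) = 3.9 - 4.93*n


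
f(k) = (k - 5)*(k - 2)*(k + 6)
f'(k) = (k - 5)*(k - 2) + (k - 5)*(k + 6) + (k - 2)*(k + 6) = 3*k^2 - 2*k - 32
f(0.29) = 50.66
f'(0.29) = -32.33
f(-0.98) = 89.46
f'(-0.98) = -27.16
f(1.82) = 4.48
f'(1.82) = -25.70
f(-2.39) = 117.12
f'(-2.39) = -10.08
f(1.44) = 14.83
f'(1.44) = -28.66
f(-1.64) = 105.38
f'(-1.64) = -20.65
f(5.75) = 33.05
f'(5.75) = 55.69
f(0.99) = 28.31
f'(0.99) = -31.04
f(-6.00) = 0.00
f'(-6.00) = 88.00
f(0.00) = 60.00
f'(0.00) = -32.00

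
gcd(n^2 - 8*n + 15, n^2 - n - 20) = n - 5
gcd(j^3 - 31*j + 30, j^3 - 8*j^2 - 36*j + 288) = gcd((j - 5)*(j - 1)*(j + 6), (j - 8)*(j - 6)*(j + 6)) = j + 6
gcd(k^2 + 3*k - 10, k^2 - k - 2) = k - 2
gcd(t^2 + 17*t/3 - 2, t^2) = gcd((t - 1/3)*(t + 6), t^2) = 1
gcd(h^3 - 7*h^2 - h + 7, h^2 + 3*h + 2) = h + 1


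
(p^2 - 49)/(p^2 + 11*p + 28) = (p - 7)/(p + 4)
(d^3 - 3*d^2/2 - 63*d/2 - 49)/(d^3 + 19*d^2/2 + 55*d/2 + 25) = (2*d^2 - 7*d - 49)/(2*d^2 + 15*d + 25)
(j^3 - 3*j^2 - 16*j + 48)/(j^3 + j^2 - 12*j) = (j - 4)/j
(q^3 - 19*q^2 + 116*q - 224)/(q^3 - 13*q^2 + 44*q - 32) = (q - 7)/(q - 1)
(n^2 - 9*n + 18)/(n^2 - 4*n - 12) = (n - 3)/(n + 2)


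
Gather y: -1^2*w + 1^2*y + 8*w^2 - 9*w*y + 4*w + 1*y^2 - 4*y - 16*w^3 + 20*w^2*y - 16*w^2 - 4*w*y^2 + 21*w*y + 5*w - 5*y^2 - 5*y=-16*w^3 - 8*w^2 + 8*w + y^2*(-4*w - 4) + y*(20*w^2 + 12*w - 8)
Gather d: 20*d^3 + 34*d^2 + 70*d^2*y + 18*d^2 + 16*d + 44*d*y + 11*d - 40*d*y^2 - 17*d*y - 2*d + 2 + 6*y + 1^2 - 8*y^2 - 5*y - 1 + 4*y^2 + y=20*d^3 + d^2*(70*y + 52) + d*(-40*y^2 + 27*y + 25) - 4*y^2 + 2*y + 2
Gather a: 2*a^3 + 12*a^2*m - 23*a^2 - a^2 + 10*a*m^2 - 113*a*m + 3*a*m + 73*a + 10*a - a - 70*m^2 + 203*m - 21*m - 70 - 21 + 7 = 2*a^3 + a^2*(12*m - 24) + a*(10*m^2 - 110*m + 82) - 70*m^2 + 182*m - 84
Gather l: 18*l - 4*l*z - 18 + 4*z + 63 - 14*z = l*(18 - 4*z) - 10*z + 45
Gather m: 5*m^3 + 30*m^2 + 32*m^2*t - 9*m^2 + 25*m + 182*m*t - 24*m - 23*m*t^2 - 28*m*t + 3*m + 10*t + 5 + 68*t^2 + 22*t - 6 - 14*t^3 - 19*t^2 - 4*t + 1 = 5*m^3 + m^2*(32*t + 21) + m*(-23*t^2 + 154*t + 4) - 14*t^3 + 49*t^2 + 28*t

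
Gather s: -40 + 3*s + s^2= s^2 + 3*s - 40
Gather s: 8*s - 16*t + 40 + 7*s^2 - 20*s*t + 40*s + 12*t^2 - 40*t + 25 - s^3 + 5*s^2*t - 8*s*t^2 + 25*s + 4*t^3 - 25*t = -s^3 + s^2*(5*t + 7) + s*(-8*t^2 - 20*t + 73) + 4*t^3 + 12*t^2 - 81*t + 65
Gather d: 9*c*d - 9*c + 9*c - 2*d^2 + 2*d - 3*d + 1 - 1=-2*d^2 + d*(9*c - 1)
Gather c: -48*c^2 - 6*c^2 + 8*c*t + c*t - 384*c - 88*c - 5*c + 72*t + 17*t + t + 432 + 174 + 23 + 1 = -54*c^2 + c*(9*t - 477) + 90*t + 630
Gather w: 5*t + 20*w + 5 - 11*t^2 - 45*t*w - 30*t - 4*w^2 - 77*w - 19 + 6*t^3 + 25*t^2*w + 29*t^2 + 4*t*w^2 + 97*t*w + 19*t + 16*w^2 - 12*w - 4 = 6*t^3 + 18*t^2 - 6*t + w^2*(4*t + 12) + w*(25*t^2 + 52*t - 69) - 18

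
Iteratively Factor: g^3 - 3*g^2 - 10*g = (g)*(g^2 - 3*g - 10) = g*(g + 2)*(g - 5)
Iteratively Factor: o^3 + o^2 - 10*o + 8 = (o - 2)*(o^2 + 3*o - 4) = (o - 2)*(o - 1)*(o + 4)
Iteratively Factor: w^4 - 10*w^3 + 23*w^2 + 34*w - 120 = (w - 5)*(w^3 - 5*w^2 - 2*w + 24) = (w - 5)*(w - 4)*(w^2 - w - 6) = (w - 5)*(w - 4)*(w + 2)*(w - 3)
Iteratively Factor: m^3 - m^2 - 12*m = (m - 4)*(m^2 + 3*m) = (m - 4)*(m + 3)*(m)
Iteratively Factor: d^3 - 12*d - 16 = (d + 2)*(d^2 - 2*d - 8) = (d - 4)*(d + 2)*(d + 2)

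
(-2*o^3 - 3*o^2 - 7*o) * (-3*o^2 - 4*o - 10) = 6*o^5 + 17*o^4 + 53*o^3 + 58*o^2 + 70*o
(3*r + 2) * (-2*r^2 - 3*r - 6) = -6*r^3 - 13*r^2 - 24*r - 12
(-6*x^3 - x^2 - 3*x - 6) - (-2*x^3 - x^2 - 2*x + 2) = -4*x^3 - x - 8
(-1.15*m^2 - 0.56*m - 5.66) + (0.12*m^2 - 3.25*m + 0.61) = -1.03*m^2 - 3.81*m - 5.05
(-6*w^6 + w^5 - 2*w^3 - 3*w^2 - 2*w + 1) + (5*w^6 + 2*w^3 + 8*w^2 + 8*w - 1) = -w^6 + w^5 + 5*w^2 + 6*w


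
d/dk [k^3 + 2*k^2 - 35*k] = 3*k^2 + 4*k - 35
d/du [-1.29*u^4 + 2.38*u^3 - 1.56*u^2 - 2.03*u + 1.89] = -5.16*u^3 + 7.14*u^2 - 3.12*u - 2.03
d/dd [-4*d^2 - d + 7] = -8*d - 1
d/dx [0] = 0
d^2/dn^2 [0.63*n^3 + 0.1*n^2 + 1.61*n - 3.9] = 3.78*n + 0.2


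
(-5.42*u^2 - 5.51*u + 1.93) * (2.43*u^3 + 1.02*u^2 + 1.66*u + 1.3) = -13.1706*u^5 - 18.9177*u^4 - 9.9275*u^3 - 14.224*u^2 - 3.9592*u + 2.509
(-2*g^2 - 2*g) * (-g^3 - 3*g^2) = 2*g^5 + 8*g^4 + 6*g^3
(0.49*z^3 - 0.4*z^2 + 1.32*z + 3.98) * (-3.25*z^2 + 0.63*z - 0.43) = -1.5925*z^5 + 1.6087*z^4 - 4.7527*z^3 - 11.9314*z^2 + 1.9398*z - 1.7114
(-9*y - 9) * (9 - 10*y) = 90*y^2 + 9*y - 81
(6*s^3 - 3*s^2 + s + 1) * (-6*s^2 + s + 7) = -36*s^5 + 24*s^4 + 33*s^3 - 26*s^2 + 8*s + 7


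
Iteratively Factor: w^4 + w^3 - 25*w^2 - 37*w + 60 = (w + 4)*(w^3 - 3*w^2 - 13*w + 15) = (w - 1)*(w + 4)*(w^2 - 2*w - 15) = (w - 1)*(w + 3)*(w + 4)*(w - 5)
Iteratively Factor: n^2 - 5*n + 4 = (n - 1)*(n - 4)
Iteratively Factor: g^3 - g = (g + 1)*(g^2 - g) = (g - 1)*(g + 1)*(g)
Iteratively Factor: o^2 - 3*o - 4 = (o - 4)*(o + 1)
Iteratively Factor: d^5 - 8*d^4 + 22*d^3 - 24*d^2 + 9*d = (d)*(d^4 - 8*d^3 + 22*d^2 - 24*d + 9) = d*(d - 1)*(d^3 - 7*d^2 + 15*d - 9) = d*(d - 1)^2*(d^2 - 6*d + 9) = d*(d - 3)*(d - 1)^2*(d - 3)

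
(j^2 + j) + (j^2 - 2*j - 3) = 2*j^2 - j - 3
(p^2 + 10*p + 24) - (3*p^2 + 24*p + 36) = -2*p^2 - 14*p - 12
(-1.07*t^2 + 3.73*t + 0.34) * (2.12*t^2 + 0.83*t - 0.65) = -2.2684*t^4 + 7.0195*t^3 + 4.5122*t^2 - 2.1423*t - 0.221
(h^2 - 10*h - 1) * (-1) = -h^2 + 10*h + 1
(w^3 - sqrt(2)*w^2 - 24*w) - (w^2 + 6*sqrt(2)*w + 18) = w^3 - sqrt(2)*w^2 - w^2 - 24*w - 6*sqrt(2)*w - 18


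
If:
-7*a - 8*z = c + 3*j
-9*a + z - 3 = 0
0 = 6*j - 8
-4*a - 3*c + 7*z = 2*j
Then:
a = -307/888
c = -611/888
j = 4/3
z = -33/296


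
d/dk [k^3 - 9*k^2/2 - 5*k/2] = 3*k^2 - 9*k - 5/2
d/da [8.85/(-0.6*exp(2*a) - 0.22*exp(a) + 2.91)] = (10.62*exp(a) + 1.947)*exp(a)/(0.6*exp(2*a) + 0.22*exp(a) - 2.91)^2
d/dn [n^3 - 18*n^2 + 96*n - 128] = 3*n^2 - 36*n + 96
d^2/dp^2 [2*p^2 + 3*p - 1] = 4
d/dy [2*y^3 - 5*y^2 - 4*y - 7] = 6*y^2 - 10*y - 4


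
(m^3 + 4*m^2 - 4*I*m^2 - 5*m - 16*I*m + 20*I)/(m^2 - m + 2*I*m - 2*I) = (m^2 + m*(5 - 4*I) - 20*I)/(m + 2*I)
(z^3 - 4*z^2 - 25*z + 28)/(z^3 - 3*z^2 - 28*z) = (z - 1)/z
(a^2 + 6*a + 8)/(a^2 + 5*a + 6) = (a + 4)/(a + 3)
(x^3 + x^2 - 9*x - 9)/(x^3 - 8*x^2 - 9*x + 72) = (x + 1)/(x - 8)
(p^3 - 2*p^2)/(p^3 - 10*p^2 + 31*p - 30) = p^2/(p^2 - 8*p + 15)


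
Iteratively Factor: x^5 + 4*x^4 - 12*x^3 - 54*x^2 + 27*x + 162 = (x + 3)*(x^4 + x^3 - 15*x^2 - 9*x + 54) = (x + 3)^2*(x^3 - 2*x^2 - 9*x + 18) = (x - 3)*(x + 3)^2*(x^2 + x - 6) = (x - 3)*(x + 3)^3*(x - 2)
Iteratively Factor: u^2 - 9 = (u + 3)*(u - 3)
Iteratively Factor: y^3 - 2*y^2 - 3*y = (y - 3)*(y^2 + y) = (y - 3)*(y + 1)*(y)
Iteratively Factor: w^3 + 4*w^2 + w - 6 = (w + 3)*(w^2 + w - 2) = (w + 2)*(w + 3)*(w - 1)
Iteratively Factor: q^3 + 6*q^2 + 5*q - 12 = (q + 3)*(q^2 + 3*q - 4) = (q - 1)*(q + 3)*(q + 4)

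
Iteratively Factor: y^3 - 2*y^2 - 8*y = (y)*(y^2 - 2*y - 8) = y*(y - 4)*(y + 2)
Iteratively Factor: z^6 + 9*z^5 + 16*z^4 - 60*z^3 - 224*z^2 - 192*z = (z + 2)*(z^5 + 7*z^4 + 2*z^3 - 64*z^2 - 96*z) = (z + 2)^2*(z^4 + 5*z^3 - 8*z^2 - 48*z) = z*(z + 2)^2*(z^3 + 5*z^2 - 8*z - 48) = z*(z + 2)^2*(z + 4)*(z^2 + z - 12) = z*(z - 3)*(z + 2)^2*(z + 4)*(z + 4)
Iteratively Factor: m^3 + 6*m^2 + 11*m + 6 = (m + 1)*(m^2 + 5*m + 6) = (m + 1)*(m + 3)*(m + 2)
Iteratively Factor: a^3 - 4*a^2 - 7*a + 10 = (a + 2)*(a^2 - 6*a + 5) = (a - 1)*(a + 2)*(a - 5)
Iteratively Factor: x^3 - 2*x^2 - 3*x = (x - 3)*(x^2 + x) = (x - 3)*(x + 1)*(x)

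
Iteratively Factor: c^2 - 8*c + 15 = (c - 5)*(c - 3)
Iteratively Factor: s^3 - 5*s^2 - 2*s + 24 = (s - 4)*(s^2 - s - 6) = (s - 4)*(s + 2)*(s - 3)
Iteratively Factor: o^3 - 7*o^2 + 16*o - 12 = (o - 2)*(o^2 - 5*o + 6) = (o - 3)*(o - 2)*(o - 2)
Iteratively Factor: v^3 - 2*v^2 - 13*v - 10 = (v - 5)*(v^2 + 3*v + 2) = (v - 5)*(v + 1)*(v + 2)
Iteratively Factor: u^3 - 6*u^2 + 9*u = (u)*(u^2 - 6*u + 9) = u*(u - 3)*(u - 3)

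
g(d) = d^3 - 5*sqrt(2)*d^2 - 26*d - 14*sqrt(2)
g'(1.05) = -37.54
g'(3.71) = -37.18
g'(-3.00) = 43.43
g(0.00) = -19.80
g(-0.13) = -16.54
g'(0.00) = -26.00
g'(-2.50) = 28.11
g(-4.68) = -155.50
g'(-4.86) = 113.59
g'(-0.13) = -24.11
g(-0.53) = -8.15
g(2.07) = -95.05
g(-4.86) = -175.25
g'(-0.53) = -17.66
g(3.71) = -162.52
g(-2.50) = -14.62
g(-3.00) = -32.44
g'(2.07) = -42.42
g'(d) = 3*d^2 - 10*sqrt(2)*d - 26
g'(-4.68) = 105.89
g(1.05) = -53.74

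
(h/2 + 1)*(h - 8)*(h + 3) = h^3/2 - 3*h^2/2 - 17*h - 24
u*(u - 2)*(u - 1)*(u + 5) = u^4 + 2*u^3 - 13*u^2 + 10*u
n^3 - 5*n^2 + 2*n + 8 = (n - 4)*(n - 2)*(n + 1)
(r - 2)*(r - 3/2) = r^2 - 7*r/2 + 3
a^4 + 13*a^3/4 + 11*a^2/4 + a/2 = a*(a + 1/4)*(a + 1)*(a + 2)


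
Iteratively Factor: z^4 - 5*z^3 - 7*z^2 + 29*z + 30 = (z + 2)*(z^3 - 7*z^2 + 7*z + 15) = (z + 1)*(z + 2)*(z^2 - 8*z + 15) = (z - 3)*(z + 1)*(z + 2)*(z - 5)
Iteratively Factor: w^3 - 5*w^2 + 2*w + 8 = (w + 1)*(w^2 - 6*w + 8) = (w - 2)*(w + 1)*(w - 4)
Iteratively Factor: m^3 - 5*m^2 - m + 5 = (m + 1)*(m^2 - 6*m + 5) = (m - 1)*(m + 1)*(m - 5)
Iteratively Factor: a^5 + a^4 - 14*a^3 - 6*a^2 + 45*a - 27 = (a - 3)*(a^4 + 4*a^3 - 2*a^2 - 12*a + 9) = (a - 3)*(a + 3)*(a^3 + a^2 - 5*a + 3) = (a - 3)*(a - 1)*(a + 3)*(a^2 + 2*a - 3) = (a - 3)*(a - 1)^2*(a + 3)*(a + 3)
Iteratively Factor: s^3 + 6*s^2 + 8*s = (s + 2)*(s^2 + 4*s) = (s + 2)*(s + 4)*(s)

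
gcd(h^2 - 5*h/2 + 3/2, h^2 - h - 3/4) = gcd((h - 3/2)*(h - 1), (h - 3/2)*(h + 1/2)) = h - 3/2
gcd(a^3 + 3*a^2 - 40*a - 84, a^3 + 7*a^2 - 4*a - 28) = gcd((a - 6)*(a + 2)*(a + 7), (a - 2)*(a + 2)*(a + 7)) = a^2 + 9*a + 14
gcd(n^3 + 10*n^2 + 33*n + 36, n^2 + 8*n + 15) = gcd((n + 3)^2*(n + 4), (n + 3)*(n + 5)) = n + 3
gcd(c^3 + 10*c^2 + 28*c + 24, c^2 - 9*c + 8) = 1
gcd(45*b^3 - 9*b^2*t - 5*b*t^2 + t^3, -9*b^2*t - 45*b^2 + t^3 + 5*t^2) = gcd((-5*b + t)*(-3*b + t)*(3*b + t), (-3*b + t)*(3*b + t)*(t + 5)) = -9*b^2 + t^2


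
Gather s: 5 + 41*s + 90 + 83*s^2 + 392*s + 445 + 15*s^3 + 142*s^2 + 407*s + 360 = 15*s^3 + 225*s^2 + 840*s + 900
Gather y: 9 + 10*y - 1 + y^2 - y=y^2 + 9*y + 8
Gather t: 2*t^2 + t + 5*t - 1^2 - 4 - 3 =2*t^2 + 6*t - 8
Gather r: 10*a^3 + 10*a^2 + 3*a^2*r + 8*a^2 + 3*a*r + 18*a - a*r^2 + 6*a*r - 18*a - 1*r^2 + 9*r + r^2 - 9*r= 10*a^3 + 18*a^2 - a*r^2 + r*(3*a^2 + 9*a)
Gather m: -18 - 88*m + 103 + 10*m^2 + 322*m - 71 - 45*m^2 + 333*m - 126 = -35*m^2 + 567*m - 112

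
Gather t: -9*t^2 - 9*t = -9*t^2 - 9*t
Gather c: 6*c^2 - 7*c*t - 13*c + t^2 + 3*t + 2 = 6*c^2 + c*(-7*t - 13) + t^2 + 3*t + 2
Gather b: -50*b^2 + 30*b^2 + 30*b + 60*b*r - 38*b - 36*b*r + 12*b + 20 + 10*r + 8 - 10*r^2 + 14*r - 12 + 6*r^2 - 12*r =-20*b^2 + b*(24*r + 4) - 4*r^2 + 12*r + 16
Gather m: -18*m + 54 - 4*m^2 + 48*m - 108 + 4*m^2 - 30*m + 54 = 0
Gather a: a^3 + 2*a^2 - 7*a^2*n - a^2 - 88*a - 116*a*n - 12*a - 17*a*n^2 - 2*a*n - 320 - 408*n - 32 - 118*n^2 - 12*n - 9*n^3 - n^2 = a^3 + a^2*(1 - 7*n) + a*(-17*n^2 - 118*n - 100) - 9*n^3 - 119*n^2 - 420*n - 352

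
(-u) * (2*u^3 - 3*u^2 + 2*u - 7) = -2*u^4 + 3*u^3 - 2*u^2 + 7*u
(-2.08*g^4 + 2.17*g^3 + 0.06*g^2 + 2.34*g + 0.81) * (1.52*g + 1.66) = -3.1616*g^5 - 0.1544*g^4 + 3.6934*g^3 + 3.6564*g^2 + 5.1156*g + 1.3446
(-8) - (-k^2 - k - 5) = k^2 + k - 3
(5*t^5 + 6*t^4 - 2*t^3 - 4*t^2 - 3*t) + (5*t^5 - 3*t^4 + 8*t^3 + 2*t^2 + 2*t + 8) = 10*t^5 + 3*t^4 + 6*t^3 - 2*t^2 - t + 8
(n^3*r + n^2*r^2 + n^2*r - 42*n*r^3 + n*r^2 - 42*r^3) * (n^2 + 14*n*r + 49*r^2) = n^5*r + 15*n^4*r^2 + n^4*r + 21*n^3*r^3 + 15*n^3*r^2 - 539*n^2*r^4 + 21*n^2*r^3 - 2058*n*r^5 - 539*n*r^4 - 2058*r^5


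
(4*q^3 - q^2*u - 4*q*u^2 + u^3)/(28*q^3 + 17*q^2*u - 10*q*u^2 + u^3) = (q - u)/(7*q - u)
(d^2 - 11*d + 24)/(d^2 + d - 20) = (d^2 - 11*d + 24)/(d^2 + d - 20)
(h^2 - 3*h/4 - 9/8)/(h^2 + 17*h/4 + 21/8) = (2*h - 3)/(2*h + 7)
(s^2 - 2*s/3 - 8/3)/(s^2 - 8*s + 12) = (s + 4/3)/(s - 6)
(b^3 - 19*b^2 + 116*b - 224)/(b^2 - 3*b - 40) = (b^2 - 11*b + 28)/(b + 5)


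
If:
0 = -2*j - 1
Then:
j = -1/2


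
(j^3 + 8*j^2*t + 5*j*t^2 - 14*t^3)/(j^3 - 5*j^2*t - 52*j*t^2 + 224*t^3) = (j^2 + j*t - 2*t^2)/(j^2 - 12*j*t + 32*t^2)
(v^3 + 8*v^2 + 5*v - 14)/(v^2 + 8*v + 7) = (v^2 + v - 2)/(v + 1)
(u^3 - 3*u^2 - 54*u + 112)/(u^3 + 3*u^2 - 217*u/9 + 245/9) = 9*(u^2 - 10*u + 16)/(9*u^2 - 36*u + 35)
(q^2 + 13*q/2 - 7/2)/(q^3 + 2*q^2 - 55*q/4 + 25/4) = 2*(q + 7)/(2*q^2 + 5*q - 25)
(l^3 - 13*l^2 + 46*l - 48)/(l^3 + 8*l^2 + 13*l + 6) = (l^3 - 13*l^2 + 46*l - 48)/(l^3 + 8*l^2 + 13*l + 6)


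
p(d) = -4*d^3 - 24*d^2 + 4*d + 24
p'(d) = -12*d^2 - 48*d + 4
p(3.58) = -452.80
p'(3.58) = -321.64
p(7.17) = -2655.54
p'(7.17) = -957.07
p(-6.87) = 160.77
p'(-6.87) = -232.60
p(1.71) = -59.34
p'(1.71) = -113.17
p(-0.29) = 20.92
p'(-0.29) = 16.91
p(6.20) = -1827.07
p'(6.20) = -754.88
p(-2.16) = -56.30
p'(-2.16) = 51.69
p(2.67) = -212.55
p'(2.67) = -209.71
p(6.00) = -1680.00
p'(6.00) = -716.00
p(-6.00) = 0.00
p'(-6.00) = -140.00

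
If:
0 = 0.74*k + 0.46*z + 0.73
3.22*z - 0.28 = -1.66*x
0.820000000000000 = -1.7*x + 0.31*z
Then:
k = -1.18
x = -0.43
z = 0.31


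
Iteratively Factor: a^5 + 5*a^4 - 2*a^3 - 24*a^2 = (a + 3)*(a^4 + 2*a^3 - 8*a^2) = a*(a + 3)*(a^3 + 2*a^2 - 8*a) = a*(a - 2)*(a + 3)*(a^2 + 4*a) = a^2*(a - 2)*(a + 3)*(a + 4)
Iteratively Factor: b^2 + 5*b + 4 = (b + 1)*(b + 4)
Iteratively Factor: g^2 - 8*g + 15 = (g - 3)*(g - 5)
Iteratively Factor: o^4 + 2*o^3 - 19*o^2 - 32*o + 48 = (o + 3)*(o^3 - o^2 - 16*o + 16) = (o - 4)*(o + 3)*(o^2 + 3*o - 4) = (o - 4)*(o - 1)*(o + 3)*(o + 4)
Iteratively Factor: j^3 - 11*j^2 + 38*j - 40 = (j - 2)*(j^2 - 9*j + 20) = (j - 4)*(j - 2)*(j - 5)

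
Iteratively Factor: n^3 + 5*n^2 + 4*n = (n + 1)*(n^2 + 4*n) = n*(n + 1)*(n + 4)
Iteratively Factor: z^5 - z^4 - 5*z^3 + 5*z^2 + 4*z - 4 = (z - 1)*(z^4 - 5*z^2 + 4) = (z - 1)*(z + 1)*(z^3 - z^2 - 4*z + 4) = (z - 2)*(z - 1)*(z + 1)*(z^2 + z - 2) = (z - 2)*(z - 1)*(z + 1)*(z + 2)*(z - 1)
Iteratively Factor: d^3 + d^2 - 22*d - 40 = (d + 4)*(d^2 - 3*d - 10) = (d + 2)*(d + 4)*(d - 5)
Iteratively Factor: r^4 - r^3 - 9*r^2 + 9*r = (r + 3)*(r^3 - 4*r^2 + 3*r) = r*(r + 3)*(r^2 - 4*r + 3) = r*(r - 3)*(r + 3)*(r - 1)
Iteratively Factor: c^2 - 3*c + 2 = (c - 1)*(c - 2)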